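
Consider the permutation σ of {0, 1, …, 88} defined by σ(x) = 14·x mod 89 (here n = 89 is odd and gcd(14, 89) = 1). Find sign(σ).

Trace 70: π^k(70) = [70, 1, 14, 18, 74, 57, 86] for k=0..6.
Cycle lengths of π_14 on ℤ/89ℤ: [88, 1]; 2 cycles in total.
Σ(ℓ_i−1) = 89−2 = 87; sign = (−1)^87 = -1.
The Jacobi symbol (14|89) = -1 (Zolotarev) agrees.

-1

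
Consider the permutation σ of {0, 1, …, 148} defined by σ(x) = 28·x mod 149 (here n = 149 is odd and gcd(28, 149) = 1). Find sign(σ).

Start at x=142: 142 → 102 → 25 → 104 → 81 → 33 → 30 → … (one orbit).
Decompose π into cycles: lengths [37, 37, 37, 37, 1] (5 cycles, including the fixed point 0).
149 − 5 = 144 transpositions; sign(π) = (−1)^144 = +1.
Via Zolotarev, sign(π_{28}) = (28|149) = +1.

+1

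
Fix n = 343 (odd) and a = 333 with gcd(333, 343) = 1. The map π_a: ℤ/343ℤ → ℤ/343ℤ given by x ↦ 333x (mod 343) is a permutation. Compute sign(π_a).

Orbit of 92 under x↦333x: [92, 109, 282, 267, 74, 289, 197]… (length divides ord_343(333)).
Cycle lengths of π_333 on ℤ/343ℤ: [147, 147, 21, 21, 3, 3, 1]; 7 cycles in total.
Σ(ℓ_i−1) = 343−7 = 336; sign = (−1)^336 = +1.
(333|343)_J = +1 (Zolotarev's lemma cross-check).

+1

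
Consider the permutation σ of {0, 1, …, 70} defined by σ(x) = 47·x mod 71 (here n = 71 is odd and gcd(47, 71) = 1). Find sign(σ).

-1

Trace 32: π^k(32) = [32, 13, 43, 33, 60, 51, 54] for k=0..6.
2 cycles of lengths [70, 1].
n − c = 71 − 2 = 69; sign = (−1)^69 = -1.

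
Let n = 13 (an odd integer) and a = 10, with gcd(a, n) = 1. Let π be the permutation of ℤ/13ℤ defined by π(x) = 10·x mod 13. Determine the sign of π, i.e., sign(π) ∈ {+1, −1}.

Start at x=1: 1 → 10 → 9 → 12 → 3 → 4 → 1 (one orbit).
Cycle lengths of π_10 on ℤ/13ℤ: [6, 6, 1]; 3 cycles in total.
Σ(ℓ_i−1) = 13−3 = 10; sign = (−1)^10 = +1.

+1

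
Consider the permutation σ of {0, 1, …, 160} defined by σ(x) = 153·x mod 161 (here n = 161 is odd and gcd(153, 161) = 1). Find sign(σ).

+1

Trace 153: π^k(153) = [153, 64, 132, 71, 76, 36, 34] for k=0..6.
Cycle lengths of π_153 on ℤ/161ℤ: [22, 22, 22, 22, 22, 22, 22, 2, 2, 2, 1]; 11 cycles in total.
161 − 11 = 150 transpositions; sign(π) = (−1)^150 = +1.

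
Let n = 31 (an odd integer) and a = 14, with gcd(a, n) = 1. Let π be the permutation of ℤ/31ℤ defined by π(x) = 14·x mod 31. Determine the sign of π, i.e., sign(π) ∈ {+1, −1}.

Orbit of 2 under x↦14x: [2, 28, 20, 1, 14, 10, 16]… (length divides ord_31(14)).
The orbit structure of x ↦ 14x mod 31: 3 orbits of sizes [15, 15, 1].
3 cycles on 31: each ℓ→(−1)^(ℓ−1), product (−1)^28 = +1.
Zolotarev: (14|31) = +1, matching the cycle-count sign.

+1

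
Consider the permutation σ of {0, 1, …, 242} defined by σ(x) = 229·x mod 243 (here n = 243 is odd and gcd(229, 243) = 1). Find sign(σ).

Orbit of 193 under x↦229x: [193, 214, 163, 148, 115, 91, 184]… (length divides ord_243(229)).
π_229 has 11 disjoint cycles with lengths [81, 81, 27, 27, 9, 9, 3, 3, 1, 1, 1] on {0,…,242}.
11 cycles on 243: each ℓ→(−1)^(ℓ−1), product (−1)^232 = +1.
(229|243)_J = +1 (Zolotarev's lemma cross-check).

+1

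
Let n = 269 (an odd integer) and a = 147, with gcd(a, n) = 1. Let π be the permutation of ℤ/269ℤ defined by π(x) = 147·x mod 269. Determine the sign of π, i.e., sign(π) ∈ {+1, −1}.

-1

Orbit of 247 under x↦147x: [247, 263, 194, 4, 50, 87, 146]… (length divides ord_269(147)).
Cycle lengths of π_147 on ℤ/269ℤ: [268, 1]; 2 cycles in total.
269 − 2 = 267 transpositions; sign(π) = (−1)^267 = -1.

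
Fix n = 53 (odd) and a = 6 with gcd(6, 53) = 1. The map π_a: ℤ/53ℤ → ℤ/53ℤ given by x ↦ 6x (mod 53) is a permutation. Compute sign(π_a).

+1

Start at x=40: 40 → 28 → 9 → 1 → 6 → 36 → 4 → … (one orbit).
The orbit structure of x ↦ 6x mod 53: 3 orbits of sizes [26, 26, 1].
n − c = 53 − 3 = 50; sign = (−1)^50 = +1.
Zolotarev: (6|53) = +1, matching the cycle-count sign.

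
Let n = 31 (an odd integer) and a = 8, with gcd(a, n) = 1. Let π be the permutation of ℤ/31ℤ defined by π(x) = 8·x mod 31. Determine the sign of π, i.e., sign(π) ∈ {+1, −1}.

+1

Trace 8: π^k(8) = [8, 2, 16, 4, 1] for k=0..4.
7 cycles of lengths [5, 5, 5, 5, 5, 5, 1].
n − c = 31 − 7 = 24; sign = (−1)^24 = +1.
The Jacobi symbol (8|31) = +1 (Zolotarev) agrees.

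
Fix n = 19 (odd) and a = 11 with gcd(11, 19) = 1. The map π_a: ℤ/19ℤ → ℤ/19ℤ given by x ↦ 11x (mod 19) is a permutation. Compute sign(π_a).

+1

Start at x=11: 11 → 7 → 1 → 11 (one orbit).
Decompose π into cycles: lengths [3, 3, 3, 3, 3, 3, 1] (7 cycles, including the fixed point 0).
sign(π) = (−1)^{n − #cycles} = (−1)^{19−7} = (−1)^12 = +1.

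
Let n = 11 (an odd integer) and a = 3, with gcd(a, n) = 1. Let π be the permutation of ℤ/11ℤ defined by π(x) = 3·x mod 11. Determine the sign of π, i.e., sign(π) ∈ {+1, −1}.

Start at x=1: 1 → 3 → 9 → 5 → 4 → 1 (one orbit).
3 cycles of lengths [5, 5, 1].
11 − 3 = 8 transpositions; sign(π) = (−1)^8 = +1.
Zolotarev: (3|11) = +1, matching the cycle-count sign.

+1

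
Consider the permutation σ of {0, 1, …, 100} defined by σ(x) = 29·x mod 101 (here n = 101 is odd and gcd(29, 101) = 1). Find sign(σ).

Orbit of 15 under x↦29x: [15, 31, 91, 13, 74, 25, 18]… (length divides ord_101(29)).
Cycle type of π: 100 + 1; total 2 cycles.
sign(π) = (−1)^{n − #cycles} = (−1)^{101−2} = (−1)^99 = -1.

-1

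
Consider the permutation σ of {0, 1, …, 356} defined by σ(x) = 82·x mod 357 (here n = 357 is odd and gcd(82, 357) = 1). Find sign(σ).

Trace 244: π^k(244) = [244, 16, 241, 127, 61, 4, 328] for k=0..6.
Cycle lengths of π_82 on ℤ/357ℤ: [48, 48, 48, 48, 48, 48, 16, 16, 16, 6, 6, 6, 1, 1, 1]; 15 cycles in total.
sign(π) = (−1)^{n − #cycles} = (−1)^{357−15} = (−1)^342 = +1.

+1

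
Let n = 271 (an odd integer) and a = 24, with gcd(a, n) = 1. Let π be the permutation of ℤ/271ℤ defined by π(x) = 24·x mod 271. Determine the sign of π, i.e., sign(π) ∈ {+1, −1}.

Trace 1: π^k(1) = [1, 24, 34, 3, 72, 102, 9] for k=0..6.
Cycle lengths of π_24 on ℤ/271ℤ: [90, 90, 90, 1]; 4 cycles in total.
271 − 4 = 267 transpositions; sign(π) = (−1)^267 = -1.

-1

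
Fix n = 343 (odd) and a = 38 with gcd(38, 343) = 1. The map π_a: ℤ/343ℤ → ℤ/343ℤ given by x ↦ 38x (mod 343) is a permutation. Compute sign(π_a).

-1

Start at x=57: 57 → 108 → 331 → 230 → 165 → 96 → 218 → … (one orbit).
The orbit structure of x ↦ 38x mod 343: 4 orbits of sizes [294, 42, 6, 1].
Σ(ℓ_i−1) = 343−4 = 339; sign = (−1)^339 = -1.
Zolotarev: (38|343) = -1, matching the cycle-count sign.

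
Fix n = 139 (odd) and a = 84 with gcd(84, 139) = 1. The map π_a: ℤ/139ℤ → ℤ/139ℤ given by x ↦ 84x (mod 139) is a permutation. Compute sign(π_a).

-1

Start at x=77: 77 → 74 → 100 → 60 → 36 → 105 → 63 → … (one orbit).
Cycle type of π: 46×3 + 1; total 4 cycles.
With 4 cycles on 139 points, sign = (−1)^{139−4} = -1.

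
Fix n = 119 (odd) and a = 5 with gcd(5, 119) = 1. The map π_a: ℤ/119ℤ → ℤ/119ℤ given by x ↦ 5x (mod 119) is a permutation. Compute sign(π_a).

+1

Start at x=5: 5 → 25 → 6 → 30 → 31 → 36 → 61 → … (one orbit).
5 cycles of lengths [48, 48, 16, 6, 1].
Σ(ℓ_i−1) = 119−5 = 114; sign = (−1)^114 = +1.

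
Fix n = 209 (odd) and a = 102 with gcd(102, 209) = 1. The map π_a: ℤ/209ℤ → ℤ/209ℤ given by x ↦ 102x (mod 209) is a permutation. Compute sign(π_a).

+1

Trace 102: π^k(102) = [102, 163, 115, 26, 144, 58, 64] for k=0..6.
Cycle lengths of π_102 on ℤ/209ℤ: [15, 15, 15, 15, 15, 15, 15, 15, 15, 15, 15, 15, 5, 5, 3, 3, 3, 3, 3, 3, 1]; 21 cycles in total.
With 21 cycles on 209 points, sign = (−1)^{209−21} = +1.
Zolotarev: (102|209) = +1, matching the cycle-count sign.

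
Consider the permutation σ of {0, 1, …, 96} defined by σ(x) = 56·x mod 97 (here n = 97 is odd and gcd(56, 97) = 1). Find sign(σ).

-1

Trace 78: π^k(78) = [78, 3, 71, 96, 41, 65, 51] for k=0..6.
The orbit structure of x ↦ 56x mod 97: 2 orbits of sizes [96, 1].
sign(π) = (−1)^{n − #cycles} = (−1)^{97−2} = (−1)^95 = -1.
(56|97)_J = -1 (Zolotarev's lemma cross-check).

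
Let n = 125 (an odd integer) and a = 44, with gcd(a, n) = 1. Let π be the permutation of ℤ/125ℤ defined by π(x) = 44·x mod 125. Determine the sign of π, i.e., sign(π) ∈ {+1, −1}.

Orbit of 29 under x↦44x: [29, 26, 19, 86, 34, 121, 74]… (length divides ord_125(44)).
π_44 has 7 disjoint cycles with lengths [50, 50, 10, 10, 2, 2, 1] on {0,…,124}.
sign(π) = (−1)^{n − #cycles} = (−1)^{125−7} = (−1)^118 = +1.

+1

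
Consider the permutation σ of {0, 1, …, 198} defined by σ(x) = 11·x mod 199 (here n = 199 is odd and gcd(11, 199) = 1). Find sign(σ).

Orbit of 85 under x↦11x: [85, 139, 136, 103, 138, 125, 181]… (length divides ord_199(11)).
π_11 has 10 disjoint cycles with lengths [22, 22, 22, 22, 22, 22, 22, 22, 22, 1] on {0,…,198}.
With 10 cycles on 199 points, sign = (−1)^{199−10} = -1.
The Jacobi symbol (11|199) = -1 (Zolotarev) agrees.

-1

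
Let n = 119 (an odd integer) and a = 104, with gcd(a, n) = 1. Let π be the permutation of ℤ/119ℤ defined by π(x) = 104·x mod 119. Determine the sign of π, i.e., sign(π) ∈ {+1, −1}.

Start at x=83: 83 → 64 → 111 → 1 → 104 → 106 → 76 → … (one orbit).
The orbit structure of x ↦ 104x mod 119: 18 orbits of sizes [8, 8, 8, 8, 8, 8, 8, 8, 8, 8, 8, 8, 8, 8, 2, 2, 2, 1].
With 18 cycles on 119 points, sign = (−1)^{119−18} = -1.
(104|119)_J = -1 (Zolotarev's lemma cross-check).

-1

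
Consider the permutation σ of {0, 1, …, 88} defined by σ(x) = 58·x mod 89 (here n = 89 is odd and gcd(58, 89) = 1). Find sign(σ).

-1

Trace 33: π^k(33) = [33, 45, 29, 80, 12, 73, 51] for k=0..6.
Cycle type of π: 88 + 1; total 2 cycles.
sign(π) = (−1)^{n − #cycles} = (−1)^{89−2} = (−1)^87 = -1.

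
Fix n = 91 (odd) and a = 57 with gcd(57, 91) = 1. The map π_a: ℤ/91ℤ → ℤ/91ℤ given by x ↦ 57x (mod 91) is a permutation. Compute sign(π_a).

Trace 64: π^k(64) = [64, 8, 1, 57] for k=0..3.
Decompose π into cycles: lengths [4, 4, 4, 4, 4, 4, 4, 4, 4, 4, 4, 4, 4, 4, 4, 4, 4, 4, 4, 4, 4, 1, 1, 1, 1, 1, 1, 1] (28 cycles, including the fixed point 0).
Σ(ℓ_i−1) = 91−28 = 63; sign = (−1)^63 = -1.
Check: (57/91) = -1 by Zolotarev.

-1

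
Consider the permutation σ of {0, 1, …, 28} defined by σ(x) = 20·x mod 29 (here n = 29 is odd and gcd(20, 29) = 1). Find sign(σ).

Orbit of 23 under x↦20x: [23, 25, 7, 24, 16, 1, 20]… (length divides ord_29(20)).
π_20 has 5 disjoint cycles with lengths [7, 7, 7, 7, 1] on {0,…,28}.
Σ(ℓ_i−1) = 29−5 = 24; sign = (−1)^24 = +1.
Check: (20/29) = +1 by Zolotarev.

+1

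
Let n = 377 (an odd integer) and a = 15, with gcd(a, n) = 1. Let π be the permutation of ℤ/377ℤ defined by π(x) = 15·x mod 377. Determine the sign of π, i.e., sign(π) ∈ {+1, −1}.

+1

Start at x=279: 279 → 38 → 193 → 256 → 70 → 296 → 293 → … (one orbit).
Cycle lengths of π_15 on ℤ/377ℤ: [84, 84, 84, 84, 28, 12, 1]; 7 cycles in total.
With 7 cycles on 377 points, sign = (−1)^{377−7} = +1.
Zolotarev: (15|377) = +1, matching the cycle-count sign.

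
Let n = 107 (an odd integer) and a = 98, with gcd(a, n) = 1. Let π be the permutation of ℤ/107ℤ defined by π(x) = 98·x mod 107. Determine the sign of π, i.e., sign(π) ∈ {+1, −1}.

Orbit of 66 under x↦98x: [66, 48, 103, 36, 104, 27, 78]… (length divides ord_107(98)).
Cycle type of π: 106 + 1; total 2 cycles.
sign(π) = (−1)^{n − #cycles} = (−1)^{107−2} = (−1)^105 = -1.
Zolotarev: (98|107) = -1, matching the cycle-count sign.

-1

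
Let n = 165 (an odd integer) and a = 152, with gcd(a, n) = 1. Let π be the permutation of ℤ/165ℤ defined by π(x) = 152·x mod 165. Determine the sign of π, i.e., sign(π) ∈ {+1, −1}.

Orbit of 47 under x↦152x: [47, 49, 23, 31, 92, 124, 38]… (length divides ord_165(152)).
15 cycles of lengths [20, 20, 20, 20, 20, 20, 10, 10, 5, 5, 4, 4, 4, 2, 1].
165 − 15 = 150 transpositions; sign(π) = (−1)^150 = +1.

+1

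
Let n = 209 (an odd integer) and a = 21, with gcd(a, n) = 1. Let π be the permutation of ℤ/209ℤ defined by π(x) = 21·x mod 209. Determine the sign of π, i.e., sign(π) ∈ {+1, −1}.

Start at x=186: 186 → 144 → 98 → 177 → 164 → 100 → 10 → … (one orbit).
Cycle lengths of π_21 on ℤ/209ℤ: [18, 18, 18, 18, 18, 18, 18, 18, 18, 18, 18, 2, 2, 2, 2, 2, 1]; 17 cycles in total.
209 − 17 = 192 transpositions; sign(π) = (−1)^192 = +1.
(21|209)_J = +1 (Zolotarev's lemma cross-check).

+1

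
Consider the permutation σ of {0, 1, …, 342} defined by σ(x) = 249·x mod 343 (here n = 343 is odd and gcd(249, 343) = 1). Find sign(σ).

+1

Start at x=18: 18 → 23 → 239 → 172 → 296 → 302 → 81 → … (one orbit).
Cycle lengths of π_249 on ℤ/343ℤ: [147, 147, 21, 21, 3, 3, 1]; 7 cycles in total.
With 7 cycles on 343 points, sign = (−1)^{343−7} = +1.
The Jacobi symbol (249|343) = +1 (Zolotarev) agrees.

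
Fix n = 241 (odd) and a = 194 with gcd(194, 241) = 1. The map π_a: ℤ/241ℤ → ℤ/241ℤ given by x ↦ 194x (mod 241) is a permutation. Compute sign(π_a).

+1

Start at x=41: 41 → 1 → 194 → 40 → 48 → 154 → 233 → … (one orbit).
Cycle lengths of π_194 on ℤ/241ℤ: [40, 40, 40, 40, 40, 40, 1]; 7 cycles in total.
With 7 cycles on 241 points, sign = (−1)^{241−7} = +1.
(194|241)_J = +1 (Zolotarev's lemma cross-check).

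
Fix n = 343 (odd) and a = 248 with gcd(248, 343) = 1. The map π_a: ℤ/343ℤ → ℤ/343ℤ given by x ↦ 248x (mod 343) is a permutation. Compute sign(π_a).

Orbit of 206 under x↦248x: [206, 324, 90, 25, 26, 274, 38]… (length divides ord_343(248)).
4 cycles of lengths [294, 42, 6, 1].
sign(π) = (−1)^{n − #cycles} = (−1)^{343−4} = (−1)^339 = -1.

-1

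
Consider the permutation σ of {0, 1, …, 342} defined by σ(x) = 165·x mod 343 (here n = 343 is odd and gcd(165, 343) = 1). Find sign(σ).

+1

Orbit of 226 under x↦165x: [226, 246, 116, 275, 99, 214, 324]… (length divides ord_343(165)).
Decompose π into cycles: lengths [21, 21, 21, 21, 21, 21, 21, 21, 21, 21, 21, 21, 21, 21, 3, 3, 3, 3, 3, 3, 3, 3, 3, 3, 3, 3, 3, 3, 3, 3, 1] (31 cycles, including the fixed point 0).
31 cycles on 343: each ℓ→(−1)^(ℓ−1), product (−1)^312 = +1.
Zolotarev: (165|343) = +1, matching the cycle-count sign.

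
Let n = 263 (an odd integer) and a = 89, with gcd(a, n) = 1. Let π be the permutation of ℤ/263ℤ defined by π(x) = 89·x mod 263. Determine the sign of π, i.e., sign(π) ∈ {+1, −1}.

+1

Start at x=124: 124 → 253 → 162 → 216 → 25 → 121 → 249 → … (one orbit).
Cycle type of π: 131×2 + 1; total 3 cycles.
263 − 3 = 260 transpositions; sign(π) = (−1)^260 = +1.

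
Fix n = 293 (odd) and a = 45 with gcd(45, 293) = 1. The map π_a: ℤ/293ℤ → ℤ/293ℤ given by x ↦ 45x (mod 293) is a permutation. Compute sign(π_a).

Orbit of 188 under x↦45x: [188, 256, 93, 83, 219, 186, 166]… (length divides ord_293(45)).
Cycle lengths of π_45 on ℤ/293ℤ: [292, 1]; 2 cycles in total.
sign(π) = (−1)^{n − #cycles} = (−1)^{293−2} = (−1)^291 = -1.
Check: (45/293) = -1 by Zolotarev.

-1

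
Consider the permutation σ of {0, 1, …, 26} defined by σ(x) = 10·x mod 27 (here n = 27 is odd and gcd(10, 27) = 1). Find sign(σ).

Start at x=19: 19 → 1 → 10 → 19 (one orbit).
The orbit structure of x ↦ 10x mod 27: 15 orbits of sizes [3, 3, 3, 3, 3, 3, 1, 1, 1, 1, 1, 1, 1, 1, 1].
15 cycles on 27: each ℓ→(−1)^(ℓ−1), product (−1)^12 = +1.
(10|27)_J = +1 (Zolotarev's lemma cross-check).

+1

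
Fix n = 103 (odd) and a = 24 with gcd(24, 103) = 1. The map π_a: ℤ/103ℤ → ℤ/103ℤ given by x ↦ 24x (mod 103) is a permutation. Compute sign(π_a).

Orbit of 89 under x↦24x: [89, 76, 73, 1, 24, 61, 22]… (length divides ord_103(24)).
Cycle lengths of π_24 on ℤ/103ℤ: [34, 34, 34, 1]; 4 cycles in total.
With 4 cycles on 103 points, sign = (−1)^{103−4} = -1.

-1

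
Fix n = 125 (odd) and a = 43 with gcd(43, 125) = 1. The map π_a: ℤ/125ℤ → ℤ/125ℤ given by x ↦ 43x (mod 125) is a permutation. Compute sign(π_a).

-1

Start at x=49: 49 → 107 → 101 → 93 → 124 → 82 → 26 → … (one orbit).
π_43 has 12 disjoint cycles with lengths [20, 20, 20, 20, 20, 4, 4, 4, 4, 4, 4, 1] on {0,…,124}.
sign(π) = (−1)^{n − #cycles} = (−1)^{125−12} = (−1)^113 = -1.
Check: (43/125) = -1 by Zolotarev.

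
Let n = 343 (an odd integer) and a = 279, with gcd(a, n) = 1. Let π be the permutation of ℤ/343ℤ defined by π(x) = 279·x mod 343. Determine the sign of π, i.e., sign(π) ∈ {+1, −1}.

-1

Trace 218: π^k(218) = [218, 111, 99, 181, 78, 153, 155] for k=0..6.
The orbit structure of x ↦ 279x mod 343: 10 orbits of sizes [98, 98, 98, 14, 14, 14, 2, 2, 2, 1].
n − c = 343 − 10 = 333; sign = (−1)^333 = -1.
(279|343)_J = -1 (Zolotarev's lemma cross-check).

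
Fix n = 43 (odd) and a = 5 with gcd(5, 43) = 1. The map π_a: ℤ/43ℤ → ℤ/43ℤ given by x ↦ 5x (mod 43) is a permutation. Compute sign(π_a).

Orbit of 2 under x↦5x: [2, 10, 7, 35, 3, 15, 32]… (length divides ord_43(5)).
π_5 has 2 disjoint cycles with lengths [42, 1] on {0,…,42}.
n − c = 43 − 2 = 41; sign = (−1)^41 = -1.
The Jacobi symbol (5|43) = -1 (Zolotarev) agrees.

-1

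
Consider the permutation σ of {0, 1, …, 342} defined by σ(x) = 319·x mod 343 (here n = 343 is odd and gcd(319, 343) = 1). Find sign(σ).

Trace 337: π^k(337) = [337, 144, 317, 281, 116, 303, 274] for k=0..6.
The orbit structure of x ↦ 319x mod 343: 7 orbits of sizes [147, 147, 21, 21, 3, 3, 1].
Σ(ℓ_i−1) = 343−7 = 336; sign = (−1)^336 = +1.
(319|343)_J = +1 (Zolotarev's lemma cross-check).

+1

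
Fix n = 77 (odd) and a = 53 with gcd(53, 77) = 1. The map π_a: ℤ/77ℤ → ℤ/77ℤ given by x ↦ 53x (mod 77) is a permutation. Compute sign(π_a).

+1

Trace 9: π^k(9) = [9, 15, 25, 16, 1, 53, 37] for k=0..6.
Decompose π into cycles: lengths [15, 15, 15, 15, 5, 5, 3, 3, 1] (9 cycles, including the fixed point 0).
sign(π) = (−1)^{n − #cycles} = (−1)^{77−9} = (−1)^68 = +1.
The Jacobi symbol (53|77) = +1 (Zolotarev) agrees.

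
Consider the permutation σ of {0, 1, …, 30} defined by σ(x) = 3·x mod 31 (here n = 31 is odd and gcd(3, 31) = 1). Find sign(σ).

Start at x=17: 17 → 20 → 29 → 25 → 13 → 8 → 24 → … (one orbit).
π_3 has 2 disjoint cycles with lengths [30, 1] on {0,…,30}.
2 cycles on 31: each ℓ→(−1)^(ℓ−1), product (−1)^29 = -1.

-1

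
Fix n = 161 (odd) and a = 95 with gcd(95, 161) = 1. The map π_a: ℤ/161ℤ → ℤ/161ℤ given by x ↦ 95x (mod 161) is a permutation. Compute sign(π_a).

+1

Trace 81: π^k(81) = [81, 128, 85, 25, 121, 64, 123] for k=0..6.
9 cycles of lengths [33, 33, 33, 33, 11, 11, 3, 3, 1].
Σ(ℓ_i−1) = 161−9 = 152; sign = (−1)^152 = +1.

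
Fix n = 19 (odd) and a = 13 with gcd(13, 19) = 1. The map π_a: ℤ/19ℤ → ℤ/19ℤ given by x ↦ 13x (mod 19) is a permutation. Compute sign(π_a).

-1

Start at x=17: 17 → 12 → 4 → 14 → 11 → 10 → 16 → … (one orbit).
π_13 has 2 disjoint cycles with lengths [18, 1] on {0,…,18}.
Σ(ℓ_i−1) = 19−2 = 17; sign = (−1)^17 = -1.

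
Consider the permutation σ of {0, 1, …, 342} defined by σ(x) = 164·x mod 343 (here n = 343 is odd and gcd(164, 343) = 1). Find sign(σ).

Trace 295: π^k(295) = [295, 17, 44, 13, 74, 131, 218] for k=0..6.
Cycle type of π: 294 + 42 + 6 + 1; total 4 cycles.
4 cycles on 343: each ℓ→(−1)^(ℓ−1), product (−1)^339 = -1.
The Jacobi symbol (164|343) = -1 (Zolotarev) agrees.

-1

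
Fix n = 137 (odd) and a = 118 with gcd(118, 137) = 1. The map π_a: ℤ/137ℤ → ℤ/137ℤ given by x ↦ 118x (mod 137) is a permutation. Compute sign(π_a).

+1

Start at x=16: 16 → 107 → 22 → 130 → 133 → 76 → 63 → … (one orbit).
The orbit structure of x ↦ 118x mod 137: 3 orbits of sizes [68, 68, 1].
3 cycles on 137: each ℓ→(−1)^(ℓ−1), product (−1)^134 = +1.
Check: (118/137) = +1 by Zolotarev.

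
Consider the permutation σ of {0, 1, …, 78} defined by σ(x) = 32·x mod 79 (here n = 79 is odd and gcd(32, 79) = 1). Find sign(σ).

+1

Start at x=1: 1 → 32 → 76 → 62 → 9 → 51 → 52 → … (one orbit).
The orbit structure of x ↦ 32x mod 79: 3 orbits of sizes [39, 39, 1].
3 cycles on 79: each ℓ→(−1)^(ℓ−1), product (−1)^76 = +1.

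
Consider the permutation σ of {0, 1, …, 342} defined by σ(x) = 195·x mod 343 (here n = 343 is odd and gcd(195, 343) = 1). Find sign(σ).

-1

Orbit of 1 under x↦195x: [1, 195, 295, 244, 246, 293, 197]… (length divides ord_343(195)).
Cycle lengths of π_195 on ℤ/343ℤ: [14, 14, 14, 14, 14, 14, 14, 14, 14, 14, 14, 14, 14, 14, 14, 14, 14, 14, 14, 14, 14, 2, 2, 2, 2, 2, 2, 2, 2, 2, 2, 2, 2, 2, 2, 2, 2, 2, 2, 2, 2, 2, 2, 2, 2, 1]; 46 cycles in total.
sign(π) = (−1)^{n − #cycles} = (−1)^{343−46} = (−1)^297 = -1.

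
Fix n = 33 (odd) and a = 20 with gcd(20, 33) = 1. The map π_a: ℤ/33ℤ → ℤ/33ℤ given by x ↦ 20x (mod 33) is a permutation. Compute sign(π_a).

-1

Start at x=5: 5 → 1 → 20 → 4 → 14 → 16 → 23 → … (one orbit).
π_20 has 6 disjoint cycles with lengths [10, 10, 5, 5, 2, 1] on {0,…,32}.
6 cycles on 33: each ℓ→(−1)^(ℓ−1), product (−1)^27 = -1.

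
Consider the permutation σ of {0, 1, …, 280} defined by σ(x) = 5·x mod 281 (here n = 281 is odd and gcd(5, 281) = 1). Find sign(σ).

+1

Start at x=31: 31 → 155 → 213 → 222 → 267 → 211 → 212 → … (one orbit).
Cycle lengths of π_5 on ℤ/281ℤ: [140, 140, 1]; 3 cycles in total.
3 cycles on 281: each ℓ→(−1)^(ℓ−1), product (−1)^278 = +1.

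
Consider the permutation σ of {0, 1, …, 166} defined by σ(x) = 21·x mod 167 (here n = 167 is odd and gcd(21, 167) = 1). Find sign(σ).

+1

Trace 24: π^k(24) = [24, 3, 63, 154, 61, 112, 14] for k=0..6.
π_21 has 3 disjoint cycles with lengths [83, 83, 1] on {0,…,166}.
167 − 3 = 164 transpositions; sign(π) = (−1)^164 = +1.
Check: (21/167) = +1 by Zolotarev.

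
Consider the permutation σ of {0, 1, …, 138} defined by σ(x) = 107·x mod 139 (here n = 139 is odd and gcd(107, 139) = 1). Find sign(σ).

Start at x=54: 54 → 79 → 113 → 137 → 64 → 37 → 67 → … (one orbit).
The orbit structure of x ↦ 107x mod 139: 3 orbits of sizes [69, 69, 1].
n − c = 139 − 3 = 136; sign = (−1)^136 = +1.
Check: (107/139) = +1 by Zolotarev.

+1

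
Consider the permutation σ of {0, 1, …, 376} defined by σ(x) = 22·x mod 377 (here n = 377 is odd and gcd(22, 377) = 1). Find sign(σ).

+1

Trace 198: π^k(198) = [198, 209, 74, 120, 1, 22, 107] for k=0..6.
15 cycles of lengths [42, 42, 42, 42, 42, 42, 42, 42, 14, 14, 3, 3, 3, 3, 1].
Σ(ℓ_i−1) = 377−15 = 362; sign = (−1)^362 = +1.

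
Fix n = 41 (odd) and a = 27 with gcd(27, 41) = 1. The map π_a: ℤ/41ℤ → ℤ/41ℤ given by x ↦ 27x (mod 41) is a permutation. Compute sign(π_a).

-1

Orbit of 1 under x↦27x: [1, 27, 32, 3, 40, 14, 9]… (length divides ord_41(27)).
Cycle type of π: 8×5 + 1; total 6 cycles.
sign(π) = (−1)^{n − #cycles} = (−1)^{41−6} = (−1)^35 = -1.
(27|41)_J = -1 (Zolotarev's lemma cross-check).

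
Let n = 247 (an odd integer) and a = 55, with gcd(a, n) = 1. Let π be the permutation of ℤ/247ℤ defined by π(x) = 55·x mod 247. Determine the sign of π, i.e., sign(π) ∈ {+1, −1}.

+1

Orbit of 55 under x↦55x: [55, 61, 144, 16, 139, 235, 81]… (length divides ord_247(55)).
π_55 has 31 disjoint cycles with lengths [9, 9, 9, 9, 9, 9, 9, 9, 9, 9, 9, 9, 9, 9, 9, 9, 9, 9, 9, 9, 9, 9, 9, 9, 9, 9, 3, 3, 3, 3, 1] on {0,…,246}.
sign(π) = (−1)^{n − #cycles} = (−1)^{247−31} = (−1)^216 = +1.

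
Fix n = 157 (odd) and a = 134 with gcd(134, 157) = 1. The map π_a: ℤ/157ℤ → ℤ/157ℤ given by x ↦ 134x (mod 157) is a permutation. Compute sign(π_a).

Orbit of 56 under x↦134x: [56, 125, 108, 28, 141, 54, 14]… (length divides ord_157(134)).
Cycle lengths of π_134 on ℤ/157ℤ: [52, 52, 52, 1]; 4 cycles in total.
n − c = 157 − 4 = 153; sign = (−1)^153 = -1.
Check: (134/157) = -1 by Zolotarev.

-1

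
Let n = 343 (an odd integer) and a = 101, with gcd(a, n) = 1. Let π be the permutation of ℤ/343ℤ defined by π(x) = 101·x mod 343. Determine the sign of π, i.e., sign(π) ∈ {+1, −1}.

-1

Start at x=13: 13 → 284 → 215 → 106 → 73 → 170 → 20 → … (one orbit).
Cycle lengths of π_101 on ℤ/343ℤ: [294, 42, 6, 1]; 4 cycles in total.
With 4 cycles on 343 points, sign = (−1)^{343−4} = -1.
Check: (101/343) = -1 by Zolotarev.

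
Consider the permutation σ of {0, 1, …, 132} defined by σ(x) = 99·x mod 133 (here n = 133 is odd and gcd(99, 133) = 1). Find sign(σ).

+1

Orbit of 106 under x↦99x: [106, 120, 43, 1, 99, 92, 64]… (length divides ord_133(99)).
The orbit structure of x ↦ 99x mod 133: 21 orbits of sizes [9, 9, 9, 9, 9, 9, 9, 9, 9, 9, 9, 9, 9, 9, 1, 1, 1, 1, 1, 1, 1].
With 21 cycles on 133 points, sign = (−1)^{133−21} = +1.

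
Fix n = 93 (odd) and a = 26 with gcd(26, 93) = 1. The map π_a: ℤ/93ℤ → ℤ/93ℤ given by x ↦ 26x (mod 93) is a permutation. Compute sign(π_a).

+1

Trace 26: π^k(26) = [26, 25, 92, 67, 68, 1] for k=0..5.
The orbit structure of x ↦ 26x mod 93: 17 orbits of sizes [6, 6, 6, 6, 6, 6, 6, 6, 6, 6, 6, 6, 6, 6, 6, 2, 1].
Σ(ℓ_i−1) = 93−17 = 76; sign = (−1)^76 = +1.
Via Zolotarev, sign(π_{26}) = (26|93) = +1.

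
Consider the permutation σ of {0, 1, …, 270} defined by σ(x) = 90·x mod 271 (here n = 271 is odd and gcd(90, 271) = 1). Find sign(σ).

+1

Start at x=9: 9 → 268 → 1 → 90 → 241 → 10 → 87 → … (one orbit).
Cycle lengths of π_90 on ℤ/271ℤ: [15, 15, 15, 15, 15, 15, 15, 15, 15, 15, 15, 15, 15, 15, 15, 15, 15, 15, 1]; 19 cycles in total.
271 − 19 = 252 transpositions; sign(π) = (−1)^252 = +1.
The Jacobi symbol (90|271) = +1 (Zolotarev) agrees.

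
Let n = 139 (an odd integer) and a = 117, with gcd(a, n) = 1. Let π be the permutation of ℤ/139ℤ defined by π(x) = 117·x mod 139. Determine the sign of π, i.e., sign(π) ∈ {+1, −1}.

+1

Start at x=51: 51 → 129 → 81 → 25 → 6 → 7 → 124 → … (one orbit).
π_117 has 3 disjoint cycles with lengths [69, 69, 1] on {0,…,138}.
With 3 cycles on 139 points, sign = (−1)^{139−3} = +1.
The Jacobi symbol (117|139) = +1 (Zolotarev) agrees.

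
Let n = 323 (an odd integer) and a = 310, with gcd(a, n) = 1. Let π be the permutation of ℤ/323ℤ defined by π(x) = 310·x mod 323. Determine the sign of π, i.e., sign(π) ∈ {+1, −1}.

Trace 101: π^k(101) = [101, 302, 273, 4, 271, 30, 256] for k=0..6.
The orbit structure of x ↦ 310x mod 323: 15 orbits of sizes [36, 36, 36, 36, 36, 36, 36, 36, 9, 9, 4, 4, 4, 4, 1].
n − c = 323 − 15 = 308; sign = (−1)^308 = +1.
Zolotarev: (310|323) = +1, matching the cycle-count sign.

+1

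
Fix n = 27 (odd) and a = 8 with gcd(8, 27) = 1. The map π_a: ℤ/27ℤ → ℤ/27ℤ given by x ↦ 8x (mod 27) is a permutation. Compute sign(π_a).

-1

Trace 19: π^k(19) = [19, 17, 1, 8, 10, 26] for k=0..5.
π_8 has 8 disjoint cycles with lengths [6, 6, 6, 2, 2, 2, 2, 1] on {0,…,26}.
8 cycles on 27: each ℓ→(−1)^(ℓ−1), product (−1)^19 = -1.
Check: (8/27) = -1 by Zolotarev.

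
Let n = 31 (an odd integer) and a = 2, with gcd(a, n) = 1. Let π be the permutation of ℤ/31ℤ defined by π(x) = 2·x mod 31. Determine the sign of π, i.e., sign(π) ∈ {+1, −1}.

Trace 16: π^k(16) = [16, 1, 2, 4, 8] for k=0..4.
7 cycles of lengths [5, 5, 5, 5, 5, 5, 1].
7 cycles on 31: each ℓ→(−1)^(ℓ−1), product (−1)^24 = +1.

+1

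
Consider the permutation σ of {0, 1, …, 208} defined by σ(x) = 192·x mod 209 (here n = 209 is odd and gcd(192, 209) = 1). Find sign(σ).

-1

Trace 20: π^k(20) = [20, 78, 137, 179, 92, 108, 45] for k=0..6.
Cycle lengths of π_192 on ℤ/209ℤ: [90, 90, 18, 5, 5, 1]; 6 cycles in total.
6 cycles on 209: each ℓ→(−1)^(ℓ−1), product (−1)^203 = -1.
Check: (192/209) = -1 by Zolotarev.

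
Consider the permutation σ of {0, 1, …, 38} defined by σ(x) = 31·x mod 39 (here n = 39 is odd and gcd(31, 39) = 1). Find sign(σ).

-1

Start at x=34: 34 → 1 → 31 → 25 → 34 (one orbit).
Cycle lengths of π_31 on ℤ/39ℤ: [4, 4, 4, 4, 4, 4, 4, 4, 4, 1, 1, 1]; 12 cycles in total.
sign(π) = (−1)^{n − #cycles} = (−1)^{39−12} = (−1)^27 = -1.
Zolotarev: (31|39) = -1, matching the cycle-count sign.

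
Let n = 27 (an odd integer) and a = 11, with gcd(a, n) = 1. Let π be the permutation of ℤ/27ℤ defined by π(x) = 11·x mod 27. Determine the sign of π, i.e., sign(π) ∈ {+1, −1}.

Trace 23: π^k(23) = [23, 10, 2, 22, 26, 16, 14] for k=0..6.
Cycle type of π: 18 + 6 + 2 + 1; total 4 cycles.
With 4 cycles on 27 points, sign = (−1)^{27−4} = -1.
(11|27)_J = -1 (Zolotarev's lemma cross-check).

-1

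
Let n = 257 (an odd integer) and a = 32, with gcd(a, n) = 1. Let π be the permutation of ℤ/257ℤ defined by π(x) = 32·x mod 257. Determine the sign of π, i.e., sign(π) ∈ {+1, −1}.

Orbit of 2 under x↦32x: [2, 64, 249, 1, 32, 253, 129]… (length divides ord_257(32)).
Cycle type of π: 16×16 + 1; total 17 cycles.
Σ(ℓ_i−1) = 257−17 = 240; sign = (−1)^240 = +1.

+1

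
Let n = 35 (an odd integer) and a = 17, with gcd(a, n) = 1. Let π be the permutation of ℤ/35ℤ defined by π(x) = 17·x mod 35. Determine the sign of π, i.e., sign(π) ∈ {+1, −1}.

Start at x=33: 33 → 1 → 17 → 9 → 13 → 11 → 12 → … (one orbit).
Cycle type of π: 12×2 + 6 + 4 + 1; total 5 cycles.
n − c = 35 − 5 = 30; sign = (−1)^30 = +1.
Via Zolotarev, sign(π_{17}) = (17|35) = +1.

+1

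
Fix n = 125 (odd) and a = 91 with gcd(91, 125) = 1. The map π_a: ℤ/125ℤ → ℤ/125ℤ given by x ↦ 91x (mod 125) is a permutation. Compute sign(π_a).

+1

Start at x=81: 81 → 121 → 11 → 1 → 91 → 31 → 71 → … (one orbit).
The orbit structure of x ↦ 91x mod 125: 13 orbits of sizes [25, 25, 25, 25, 5, 5, 5, 5, 1, 1, 1, 1, 1].
Σ(ℓ_i−1) = 125−13 = 112; sign = (−1)^112 = +1.
The Jacobi symbol (91|125) = +1 (Zolotarev) agrees.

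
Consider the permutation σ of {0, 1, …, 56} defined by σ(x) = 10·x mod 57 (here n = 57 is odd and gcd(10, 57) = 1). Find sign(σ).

Orbit of 49 under x↦10x: [49, 34, 55, 37, 28, 52, 7]… (length divides ord_57(10)).
The orbit structure of x ↦ 10x mod 57: 6 orbits of sizes [18, 18, 18, 1, 1, 1].
sign(π) = (−1)^{n − #cycles} = (−1)^{57−6} = (−1)^51 = -1.

-1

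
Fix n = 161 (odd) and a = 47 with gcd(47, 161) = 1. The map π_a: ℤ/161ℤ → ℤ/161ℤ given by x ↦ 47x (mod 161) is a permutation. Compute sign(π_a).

Trace 116: π^k(116) = [116, 139, 93, 24, 1, 47] for k=0..5.
Decompose π into cycles: lengths [6, 6, 6, 6, 6, 6, 6, 6, 6, 6, 6, 6, 6, 6, 6, 6, 6, 6, 6, 6, 6, 6, 6, 1, 1, 1, 1, 1, 1, 1, 1, 1, 1, 1, 1, 1, 1, 1, 1, 1, 1, 1, 1, 1, 1, 1] (46 cycles, including the fixed point 0).
Σ(ℓ_i−1) = 161−46 = 115; sign = (−1)^115 = -1.

-1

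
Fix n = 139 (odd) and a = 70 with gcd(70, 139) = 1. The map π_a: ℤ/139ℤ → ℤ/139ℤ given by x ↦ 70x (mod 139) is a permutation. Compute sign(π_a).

Trace 8: π^k(8) = [8, 4, 2, 1, 70, 35, 87] for k=0..6.
The orbit structure of x ↦ 70x mod 139: 2 orbits of sizes [138, 1].
139 − 2 = 137 transpositions; sign(π) = (−1)^137 = -1.

-1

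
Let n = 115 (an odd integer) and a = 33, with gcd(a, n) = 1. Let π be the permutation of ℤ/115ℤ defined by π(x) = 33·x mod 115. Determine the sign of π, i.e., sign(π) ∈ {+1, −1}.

+1

Orbit of 49 under x↦33x: [49, 7, 1, 33, 54, 57, 41]… (length divides ord_115(33)).
π_33 has 5 disjoint cycles with lengths [44, 44, 22, 4, 1] on {0,…,114}.
sign(π) = (−1)^{n − #cycles} = (−1)^{115−5} = (−1)^110 = +1.
(33|115)_J = +1 (Zolotarev's lemma cross-check).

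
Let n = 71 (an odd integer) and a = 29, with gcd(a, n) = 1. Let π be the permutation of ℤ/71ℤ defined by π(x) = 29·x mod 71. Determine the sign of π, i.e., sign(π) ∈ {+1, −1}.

Orbit of 30 under x↦29x: [30, 18, 25, 15, 9, 48, 43]… (length divides ord_71(29)).
Cycle lengths of π_29 on ℤ/71ℤ: [35, 35, 1]; 3 cycles in total.
Σ(ℓ_i−1) = 71−3 = 68; sign = (−1)^68 = +1.

+1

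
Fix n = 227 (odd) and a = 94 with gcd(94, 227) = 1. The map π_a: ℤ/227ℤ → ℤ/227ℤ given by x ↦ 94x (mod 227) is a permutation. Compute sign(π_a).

Orbit of 11 under x↦94x: [11, 126, 40, 128, 1, 94, 210]… (length divides ord_227(94)).
Decompose π into cycles: lengths [226, 1] (2 cycles, including the fixed point 0).
sign(π) = (−1)^{n − #cycles} = (−1)^{227−2} = (−1)^225 = -1.

-1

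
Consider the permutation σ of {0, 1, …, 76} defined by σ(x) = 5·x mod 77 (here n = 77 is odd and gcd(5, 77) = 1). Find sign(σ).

Trace 1: π^k(1) = [1, 5, 25, 48, 9, 45, 71] for k=0..6.
Decompose π into cycles: lengths [30, 30, 6, 5, 5, 1] (6 cycles, including the fixed point 0).
Σ(ℓ_i−1) = 77−6 = 71; sign = (−1)^71 = -1.

-1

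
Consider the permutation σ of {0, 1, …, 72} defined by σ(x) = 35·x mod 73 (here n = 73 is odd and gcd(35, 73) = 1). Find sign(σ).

+1

Trace 6: π^k(6) = [6, 64, 50, 71, 3, 32, 25] for k=0..6.
Decompose π into cycles: lengths [36, 36, 1] (3 cycles, including the fixed point 0).
With 3 cycles on 73 points, sign = (−1)^{73−3} = +1.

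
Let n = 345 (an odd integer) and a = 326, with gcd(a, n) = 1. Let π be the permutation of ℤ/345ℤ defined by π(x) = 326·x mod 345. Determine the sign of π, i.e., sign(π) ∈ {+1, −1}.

-1

Start at x=266: 266 → 121 → 116 → 211 → 131 → 271 → 26 → … (one orbit).
Cycle type of π: 22×10 + 11×10 + 2×5 + 1×5; total 30 cycles.
30 cycles on 345: each ℓ→(−1)^(ℓ−1), product (−1)^315 = -1.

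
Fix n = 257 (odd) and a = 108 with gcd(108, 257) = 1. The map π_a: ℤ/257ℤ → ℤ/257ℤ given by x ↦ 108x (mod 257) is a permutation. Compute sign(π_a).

Trace 47: π^k(47) = [47, 193, 27, 89, 103, 73, 174] for k=0..6.
Cycle lengths of π_108 on ℤ/257ℤ: [256, 1]; 2 cycles in total.
2 cycles on 257: each ℓ→(−1)^(ℓ−1), product (−1)^255 = -1.
(108|257)_J = -1 (Zolotarev's lemma cross-check).

-1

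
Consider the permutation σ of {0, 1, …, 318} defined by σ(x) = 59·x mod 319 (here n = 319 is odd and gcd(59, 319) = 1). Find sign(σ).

+1

Trace 291: π^k(291) = [291, 262, 146, 1, 59] for k=0..4.
Decompose π into cycles: lengths [5, 5, 5, 5, 5, 5, 5, 5, 5, 5, 5, 5, 5, 5, 5, 5, 5, 5, 5, 5, 5, 5, 5, 5, 5, 5, 5, 5, 5, 5, 5, 5, 5, 5, 5, 5, 5, 5, 5, 5, 5, 5, 5, 5, 5, 5, 5, 5, 5, 5, 5, 5, 5, 5, 5, 5, 5, 5, 1, 1, 1, 1, 1, 1, 1, 1, 1, 1, 1, 1, 1, 1, 1, 1, 1, 1, 1, 1, 1, 1, 1, 1, 1, 1, 1, 1, 1] (87 cycles, including the fixed point 0).
n − c = 319 − 87 = 232; sign = (−1)^232 = +1.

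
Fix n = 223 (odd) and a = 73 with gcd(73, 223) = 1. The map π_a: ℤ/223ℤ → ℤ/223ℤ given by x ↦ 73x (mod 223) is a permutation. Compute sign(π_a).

+1

Trace 100: π^k(100) = [100, 164, 153, 19, 49, 9, 211] for k=0..6.
Cycle lengths of π_73 on ℤ/223ℤ: [111, 111, 1]; 3 cycles in total.
Σ(ℓ_i−1) = 223−3 = 220; sign = (−1)^220 = +1.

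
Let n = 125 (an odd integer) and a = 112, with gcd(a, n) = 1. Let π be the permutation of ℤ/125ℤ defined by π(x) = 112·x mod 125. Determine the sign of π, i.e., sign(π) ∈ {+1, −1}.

-1

Orbit of 101 under x↦112x: [101, 62, 69, 103, 36, 32, 84]… (length divides ord_125(112)).
4 cycles of lengths [100, 20, 4, 1].
4 cycles on 125: each ℓ→(−1)^(ℓ−1), product (−1)^121 = -1.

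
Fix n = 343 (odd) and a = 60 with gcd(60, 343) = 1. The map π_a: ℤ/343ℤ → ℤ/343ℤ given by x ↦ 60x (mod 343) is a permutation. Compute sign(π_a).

Orbit of 170 under x↦60x: [170, 253, 88, 135, 211, 312, 198]… (length divides ord_343(60)).
Cycle lengths of π_60 on ℤ/343ℤ: [147, 147, 21, 21, 3, 3, 1]; 7 cycles in total.
sign(π) = (−1)^{n − #cycles} = (−1)^{343−7} = (−1)^336 = +1.
Zolotarev: (60|343) = +1, matching the cycle-count sign.

+1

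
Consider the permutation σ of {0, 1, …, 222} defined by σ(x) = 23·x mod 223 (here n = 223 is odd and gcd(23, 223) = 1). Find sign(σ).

Trace 161: π^k(161) = [161, 135, 206, 55, 150, 105, 185] for k=0..6.
Cycle lengths of π_23 on ℤ/223ℤ: [222, 1]; 2 cycles in total.
With 2 cycles on 223 points, sign = (−1)^{223−2} = -1.
Zolotarev: (23|223) = -1, matching the cycle-count sign.

-1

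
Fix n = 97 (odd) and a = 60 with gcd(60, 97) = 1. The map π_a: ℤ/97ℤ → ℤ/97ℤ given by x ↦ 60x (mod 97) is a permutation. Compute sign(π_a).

Start at x=83: 83 → 33 → 40 → 72 → 52 → 16 → 87 → … (one orbit).
2 cycles of lengths [96, 1].
Σ(ℓ_i−1) = 97−2 = 95; sign = (−1)^95 = -1.
(60|97)_J = -1 (Zolotarev's lemma cross-check).

-1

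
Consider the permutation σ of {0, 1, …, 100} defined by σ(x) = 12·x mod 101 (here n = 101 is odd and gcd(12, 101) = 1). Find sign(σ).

-1

Start at x=91: 91 → 82 → 75 → 92 → 94 → 17 → 2 → … (one orbit).
π_12 has 2 disjoint cycles with lengths [100, 1] on {0,…,100}.
sign(π) = (−1)^{n − #cycles} = (−1)^{101−2} = (−1)^99 = -1.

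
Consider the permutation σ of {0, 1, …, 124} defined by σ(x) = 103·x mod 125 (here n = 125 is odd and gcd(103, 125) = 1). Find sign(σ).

Start at x=94: 94 → 57 → 121 → 88 → 64 → 92 → 101 → … (one orbit).
Cycle type of π: 100 + 20 + 4 + 1; total 4 cycles.
4 cycles on 125: each ℓ→(−1)^(ℓ−1), product (−1)^121 = -1.

-1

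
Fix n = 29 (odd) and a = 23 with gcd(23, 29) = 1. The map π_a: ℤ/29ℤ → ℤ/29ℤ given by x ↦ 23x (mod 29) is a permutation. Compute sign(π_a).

Start at x=24: 24 → 1 → 23 → 7 → 16 → 20 → 25 → 24 (one orbit).
π_23 has 5 disjoint cycles with lengths [7, 7, 7, 7, 1] on {0,…,28}.
Σ(ℓ_i−1) = 29−5 = 24; sign = (−1)^24 = +1.
(23|29)_J = +1 (Zolotarev's lemma cross-check).

+1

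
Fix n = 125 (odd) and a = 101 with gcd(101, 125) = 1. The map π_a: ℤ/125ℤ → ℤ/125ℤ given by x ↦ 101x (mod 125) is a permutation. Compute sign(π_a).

+1

Start at x=101: 101 → 76 → 51 → 26 → 1 → 101 (one orbit).
Cycle lengths of π_101 on ℤ/125ℤ: [5, 5, 5, 5, 5, 5, 5, 5, 5, 5, 5, 5, 5, 5, 5, 5, 5, 5, 5, 5, 1, 1, 1, 1, 1, 1, 1, 1, 1, 1, 1, 1, 1, 1, 1, 1, 1, 1, 1, 1, 1, 1, 1, 1, 1]; 45 cycles in total.
sign(π) = (−1)^{n − #cycles} = (−1)^{125−45} = (−1)^80 = +1.
Check: (101/125) = +1 by Zolotarev.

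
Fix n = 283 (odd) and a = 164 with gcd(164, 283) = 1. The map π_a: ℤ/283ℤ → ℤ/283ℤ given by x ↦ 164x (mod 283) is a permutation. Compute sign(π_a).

Start at x=116: 116 → 63 → 144 → 127 → 169 → 265 → 161 → … (one orbit).
3 cycles of lengths [141, 141, 1].
n − c = 283 − 3 = 280; sign = (−1)^280 = +1.
(164|283)_J = +1 (Zolotarev's lemma cross-check).

+1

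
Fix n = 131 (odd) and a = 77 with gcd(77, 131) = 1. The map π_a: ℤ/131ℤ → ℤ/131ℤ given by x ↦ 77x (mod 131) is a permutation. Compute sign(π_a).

+1

Orbit of 112 under x↦77x: [112, 109, 9, 38, 44, 113, 55]… (length divides ord_131(77)).
3 cycles of lengths [65, 65, 1].
131 − 3 = 128 transpositions; sign(π) = (−1)^128 = +1.
Check: (77/131) = +1 by Zolotarev.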